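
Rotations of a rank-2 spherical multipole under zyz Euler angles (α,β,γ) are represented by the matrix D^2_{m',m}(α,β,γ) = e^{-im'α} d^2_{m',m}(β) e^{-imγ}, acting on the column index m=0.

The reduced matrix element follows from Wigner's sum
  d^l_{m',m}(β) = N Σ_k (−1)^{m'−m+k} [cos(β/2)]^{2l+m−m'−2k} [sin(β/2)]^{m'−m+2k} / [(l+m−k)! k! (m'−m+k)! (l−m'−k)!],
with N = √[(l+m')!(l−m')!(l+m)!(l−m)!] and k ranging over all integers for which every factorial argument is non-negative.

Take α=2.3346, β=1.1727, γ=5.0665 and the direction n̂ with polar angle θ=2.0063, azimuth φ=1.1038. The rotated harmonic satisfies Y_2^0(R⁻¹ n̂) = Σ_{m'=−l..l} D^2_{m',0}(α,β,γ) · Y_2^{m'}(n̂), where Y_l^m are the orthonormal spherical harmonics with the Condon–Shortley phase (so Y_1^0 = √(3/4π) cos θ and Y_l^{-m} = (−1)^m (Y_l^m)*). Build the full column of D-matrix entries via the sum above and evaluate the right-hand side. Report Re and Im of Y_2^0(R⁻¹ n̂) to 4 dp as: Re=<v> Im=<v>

Need the full column D^2_{m',0} for m'=−2..2 at α=2.3346, β=1.1727, γ=5.0665.
cos(β/2)=0.832966, sin(β/2)=0.553324
d^2_{-2,0}: single k=2 term ⇒ +0.520343;  D = -0.022466-0.519858i
d^2_{-1,0}: k∈[1..2] ⇒ +0.783316 -0.345655 = +0.437662;  D = -0.302719+0.316084i
d^2_{0,0}: k∈[0..2] ⇒ +0.481403 -0.849716 +0.093739 = -0.274575;  D = -0.274575+0.000000i
d^2_{1,0}: k∈[0..1] ⇒ -0.783316 +0.345655 = -0.437662;  D = +0.302719+0.316084i
d^2_{2,0}: single k=0 term ⇒ +0.520343;  D = -0.022466+0.519858i
Y_2^{m'}(θ=2.0063,φ=1.1038) and Σ D·Y over m':
  (-0.0225-0.5199i)·(-0.1888-0.2553i)  (-0.3027+0.3161i)·(-0.1330+0.2639i)  (-0.2746+0.0000i)·(-0.1470+0.0000i)  (+0.3027+0.3161i)·(+0.1330+0.2639i)  (-0.0225+0.5199i)·(-0.1888+0.2553i)
Y_2^0(R⁻¹ n̂) = -0.302842+0.000000i

Re=-0.3028 Im=0.0000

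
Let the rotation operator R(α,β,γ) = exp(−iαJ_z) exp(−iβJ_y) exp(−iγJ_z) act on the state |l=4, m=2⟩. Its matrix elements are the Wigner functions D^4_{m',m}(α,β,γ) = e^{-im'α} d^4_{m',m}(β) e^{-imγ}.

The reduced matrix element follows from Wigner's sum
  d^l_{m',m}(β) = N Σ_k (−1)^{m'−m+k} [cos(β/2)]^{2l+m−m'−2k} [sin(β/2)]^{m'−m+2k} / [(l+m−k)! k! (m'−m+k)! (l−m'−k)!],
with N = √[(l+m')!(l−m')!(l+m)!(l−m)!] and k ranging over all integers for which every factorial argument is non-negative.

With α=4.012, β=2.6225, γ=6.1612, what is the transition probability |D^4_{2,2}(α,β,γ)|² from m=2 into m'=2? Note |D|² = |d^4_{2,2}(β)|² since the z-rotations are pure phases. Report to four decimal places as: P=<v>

D^4_{2,2}(4.012,2.6225,6.1612) = e^{-i·2·4.012}·d^4_{2,2}(2.6225)·e^{-i·2·6.1612}. Compute d first:
Half-angle: c=0.256642, s=0.966507. N=√(720·2·720·2)=1440.000000
k∈{0,1,2} keeps every argument non-negative
  k=0: (−1)^0·1440.0000/(1440)·0.2566^8·0.9665^0 = +0.000019
  k=1: (−1)^1·1440.0000/(120)·0.2566^6·0.9665^2 = -0.003203
  k=2: (−1)^2·1440.0000/(96)·0.2566^4·0.9665^4 = +0.056783
d^4_{2,2}(2.6225) = +0.000019 -0.003203 +0.056783 = +0.053599
|D^4_{2,2}|² = |d^4_{2,2}(β)|² = (+0.053599)² = 0.002873 (the z-rotation phases have unit modulus)

P=0.0029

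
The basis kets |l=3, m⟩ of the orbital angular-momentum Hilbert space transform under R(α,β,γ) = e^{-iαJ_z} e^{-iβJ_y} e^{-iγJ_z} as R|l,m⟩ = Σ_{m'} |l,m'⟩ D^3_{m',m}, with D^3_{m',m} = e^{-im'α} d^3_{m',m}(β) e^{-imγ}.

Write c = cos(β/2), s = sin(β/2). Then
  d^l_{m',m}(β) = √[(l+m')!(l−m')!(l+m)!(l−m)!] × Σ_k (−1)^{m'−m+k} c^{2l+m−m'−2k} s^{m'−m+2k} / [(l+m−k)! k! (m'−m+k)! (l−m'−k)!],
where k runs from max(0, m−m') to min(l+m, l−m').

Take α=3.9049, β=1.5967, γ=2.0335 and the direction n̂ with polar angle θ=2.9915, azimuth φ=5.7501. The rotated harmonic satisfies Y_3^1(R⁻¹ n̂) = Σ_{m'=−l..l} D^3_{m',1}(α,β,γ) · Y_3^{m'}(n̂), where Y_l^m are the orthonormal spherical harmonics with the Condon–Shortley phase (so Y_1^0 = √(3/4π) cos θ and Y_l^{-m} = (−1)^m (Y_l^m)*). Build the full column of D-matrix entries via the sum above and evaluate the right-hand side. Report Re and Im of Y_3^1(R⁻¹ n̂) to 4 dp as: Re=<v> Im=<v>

Need the full column D^3_{m',1} for m'=−3..3 at α=3.9049, β=1.5967, γ=2.0335.
cos(β/2)=0.697889, sin(β/2)=0.716206
d^3_{-3,1}: single k=4 term ⇒ +0.496329;  D = -0.480101-0.125880i
d^3_{-2,1}: k∈[3..4] ⇒ +0.789774 -0.415887 = +0.373887;  D = +0.326875-0.181506i
d^3_{-1,1}: k∈[2..4] ⇒ +0.730084 -1.025213 +0.134967 = -0.160162;  D = +0.047423-0.152980i
d^3_{0,1}: k∈[1..3] ⇒ +0.410735 -1.297731 +0.455581 = -0.431415;  D = +0.192571+0.386052i
d^3_{1,1}: k∈[0..2] ⇒ +0.115537 -0.973446 +0.768909 = -0.089000;  D = -0.083762-0.030081i
d^3_{2,1}: k∈[0..1] ⇒ -0.374948 +0.789774 = +0.414826;  D = -0.379023+0.168590i
d^3_{3,1}: single k=0 term ⇒ +0.471267;  D = +0.178720-0.436064i
Y_3^{m'}(θ=2.9915,φ=5.7501) and Σ D·Y over m':
  (-0.4801-0.1259i)·(-0.0000+0.0014i)  (+0.3269-0.1815i)·(-0.0109-0.0198i)  (+0.0474-0.1530i)·(+0.1618+0.0955i)  (+0.1926+0.3861i)·(-0.6967+0.0000i)  (-0.0838-0.0301i)·(-0.1618+0.0955i)  (-0.3790+0.1686i)·(-0.0109+0.0198i)  (+0.1787-0.4361i)·(+0.0000+0.0014i)
Y_3^1(R⁻¹ n̂) = -0.101001-0.306577i

Re=-0.1010 Im=-0.3066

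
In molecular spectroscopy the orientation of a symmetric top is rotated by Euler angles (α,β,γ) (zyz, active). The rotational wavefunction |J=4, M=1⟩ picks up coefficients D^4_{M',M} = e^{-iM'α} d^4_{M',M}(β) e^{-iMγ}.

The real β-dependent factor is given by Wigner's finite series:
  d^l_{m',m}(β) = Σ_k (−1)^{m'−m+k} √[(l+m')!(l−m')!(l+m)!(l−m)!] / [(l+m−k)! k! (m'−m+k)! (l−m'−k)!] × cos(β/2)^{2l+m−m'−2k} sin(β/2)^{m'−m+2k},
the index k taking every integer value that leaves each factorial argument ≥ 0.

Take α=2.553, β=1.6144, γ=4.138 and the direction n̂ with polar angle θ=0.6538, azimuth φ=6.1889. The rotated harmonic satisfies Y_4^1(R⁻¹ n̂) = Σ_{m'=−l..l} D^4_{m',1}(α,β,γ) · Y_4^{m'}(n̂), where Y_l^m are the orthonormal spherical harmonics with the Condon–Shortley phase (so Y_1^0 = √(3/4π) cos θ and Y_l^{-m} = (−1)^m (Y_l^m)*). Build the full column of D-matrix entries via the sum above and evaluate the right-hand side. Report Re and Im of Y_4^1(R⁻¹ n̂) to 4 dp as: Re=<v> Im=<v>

Re=-0.1298 Im=0.0962

Need the full column D^4_{m',1} for m'=−4..4 at α=2.553, β=1.6144, γ=4.138.
cos(β/2)=0.691524, sin(β/2)=0.722354
d^4_{-4,1}: single k=5 term ⇒ +0.486704;  D = +0.476094-0.101070i
d^4_{-3,1}: k∈[4..5] ⇒ +0.823658 -0.539242 = +0.284416;  D = -0.264189-0.105339i
d^4_{-2,1}: k∈[3..5] ⇒ +0.842947 -1.379676 +0.301088 = -0.235642;  D = -0.133597-0.194111i
d^4_{-1,1}: k∈[2..5] ⇒ +0.570614 -1.867881 +1.019072 -0.074131 = -0.352326;  D = +0.005004+0.352291i
d^4_{0,1}: k∈[1..4] ⇒ +0.244295 -1.599379 +1.745168 -0.317374 = +0.072709;  D = -0.039504+0.061041i
d^4_{1,1}: k∈[0..3] ⇒ +0.052295 -0.855921 +1.867881 -0.679382 = +0.384874;  D = +0.353310-0.152642i
d^4_{2,1}: k∈[0..2] ⇒ -0.231759 +1.264420 -0.919784 = +0.112878;  D = -0.111038-0.020295i
d^4_{3,1}: k∈[0..1] ⇒ +0.452911 -0.823658 = -0.370748;  D = -0.266326-0.257923i
d^4_{4,1}: single k=0 term ⇒ -0.446046;  D = +0.094218+0.435981i
Y_4^{m'}(θ=0.6538,φ=6.1889) and Σ D·Y over m':
  (+0.4761-0.1011i)·(+0.0563+0.0223i)  (-0.2642-0.1053i)·(+0.2147+0.0624i)  (-0.1336-0.1941i)·(+0.4146+0.0791i)  (+0.0050+0.3523i)·(+0.3207+0.0303i)  (-0.0395+0.0610i)·(-0.2123+0.0000i)  (+0.3533-0.1526i)·(-0.3207+0.0303i)  (-0.1110-0.0203i)·(+0.4146-0.0791i)  (-0.2663-0.2579i)·(-0.2147+0.0624i)  (+0.0942+0.4360i)·(+0.0563-0.0223i)
Y_4^1(R⁻¹ n̂) = -0.129843+0.096217i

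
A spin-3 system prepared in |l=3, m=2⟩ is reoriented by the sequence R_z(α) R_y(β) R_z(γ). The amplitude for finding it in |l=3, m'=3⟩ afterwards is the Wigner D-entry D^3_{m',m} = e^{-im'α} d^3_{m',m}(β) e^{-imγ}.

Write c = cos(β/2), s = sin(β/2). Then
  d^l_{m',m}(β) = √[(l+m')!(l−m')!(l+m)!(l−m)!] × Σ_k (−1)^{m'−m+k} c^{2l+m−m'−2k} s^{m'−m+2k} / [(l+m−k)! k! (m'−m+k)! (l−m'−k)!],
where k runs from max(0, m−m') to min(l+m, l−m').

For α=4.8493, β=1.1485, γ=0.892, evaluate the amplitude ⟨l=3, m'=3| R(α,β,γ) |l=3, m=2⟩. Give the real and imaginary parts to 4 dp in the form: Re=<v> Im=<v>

First d^3_{3,2}(β=1.1485), then the phase factors e^{-i(3)α} and e^{-i(2)γ}:
c=cos(1.1485/2)=0.839600, s=sin(1.1485/2)=0.543205; N=√[720·1·120·1]=293.938769
Admissible k: 0..0 (factorial args all ≥0)
  k=0: (−1)^1·293.9388/(120)·0.8396^5·0.5432^1 = -0.555139
d^3_{3,2}(1.1485) = -0.555139
Attach z-rotation phases: D = e^{-i(3)(4.8493)}·(-0.555139)·e^{-i(2)(0.892)} = +0.450542-0.324331i

Re=0.4505 Im=-0.3243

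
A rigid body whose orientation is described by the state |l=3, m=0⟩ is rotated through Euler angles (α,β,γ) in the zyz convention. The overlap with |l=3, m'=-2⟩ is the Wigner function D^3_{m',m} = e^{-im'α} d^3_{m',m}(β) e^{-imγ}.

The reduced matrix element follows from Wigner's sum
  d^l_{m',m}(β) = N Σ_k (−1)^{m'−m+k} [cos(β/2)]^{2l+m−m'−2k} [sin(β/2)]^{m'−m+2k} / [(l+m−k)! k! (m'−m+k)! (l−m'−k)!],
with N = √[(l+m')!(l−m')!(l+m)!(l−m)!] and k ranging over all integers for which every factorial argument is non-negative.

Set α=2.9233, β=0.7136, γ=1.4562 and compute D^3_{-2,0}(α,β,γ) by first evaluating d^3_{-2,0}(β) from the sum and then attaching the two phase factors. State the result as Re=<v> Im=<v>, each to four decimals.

Re=0.4019 Im=-0.1875

D^3_{-2,0}(2.9233,0.7136,1.4562) = e^{-i·-2·2.9233}·d^3_{-2,0}(0.7136)·e^{-i·0·1.4562}. Compute d first:
Half-angle: c=0.937019, s=0.349278. N=√(1·120·6·6)=65.726707
k: max(0,(0)−(-2))=2 … min(3+(0),3−(-2))=3
  k=2: (−1)^0·65.7267/(12)·0.9370^4·0.3493^2 = +0.515105
  k=3: (−1)^1·65.7267/(12)·0.9370^2·0.3493^4 = -0.071572
d^3_{-2,0}(0.7136) = +0.515105 -0.071572 = +0.443534
D = (+0.906201-0.422848i)·(+0.443534)·(+1.000000+0.000000i) = +0.401931-0.187547i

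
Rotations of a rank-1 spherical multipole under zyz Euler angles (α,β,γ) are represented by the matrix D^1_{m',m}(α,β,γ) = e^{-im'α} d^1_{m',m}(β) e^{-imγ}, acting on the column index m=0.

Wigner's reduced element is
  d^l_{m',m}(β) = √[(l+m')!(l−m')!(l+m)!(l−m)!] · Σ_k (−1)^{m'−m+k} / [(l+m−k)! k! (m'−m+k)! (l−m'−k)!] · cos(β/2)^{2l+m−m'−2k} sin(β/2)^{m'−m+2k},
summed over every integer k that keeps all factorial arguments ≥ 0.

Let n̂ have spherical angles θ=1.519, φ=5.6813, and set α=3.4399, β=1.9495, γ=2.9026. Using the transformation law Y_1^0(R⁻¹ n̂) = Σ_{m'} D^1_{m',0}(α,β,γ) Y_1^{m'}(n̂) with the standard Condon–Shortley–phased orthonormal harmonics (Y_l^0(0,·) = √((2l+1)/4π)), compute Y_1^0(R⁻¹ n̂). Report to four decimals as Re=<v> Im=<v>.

Re=-0.2911 Im=0.0000

Need the full column D^1_{m',0} for m'=−1..1 at α=3.4399, β=1.9495, γ=2.9026.
cos(β/2)=0.561375, sin(β/2)=0.827562
d^1_{-1,0}: single k=1 term ⇒ +0.657005;  D = -0.627988-0.193095i
d^1_{0,0}: k∈[0..1] ⇒ +0.315142 -0.684858 = -0.369716;  D = -0.369716+0.000000i
d^1_{1,0}: single k=0 term ⇒ -0.657005;  D = +0.627988-0.193095i
Y_1^{m'}(θ=1.519,φ=5.6813) and Σ D·Y over m':
  (-0.6280-0.1931i)·(+0.2844+0.1954i)  (-0.3697+0.0000i)·(+0.0253+0.0000i)  (+0.6280-0.1931i)·(-0.2844+0.1954i)
Y_1^0(R⁻¹ n̂) = -0.291106+0.000000i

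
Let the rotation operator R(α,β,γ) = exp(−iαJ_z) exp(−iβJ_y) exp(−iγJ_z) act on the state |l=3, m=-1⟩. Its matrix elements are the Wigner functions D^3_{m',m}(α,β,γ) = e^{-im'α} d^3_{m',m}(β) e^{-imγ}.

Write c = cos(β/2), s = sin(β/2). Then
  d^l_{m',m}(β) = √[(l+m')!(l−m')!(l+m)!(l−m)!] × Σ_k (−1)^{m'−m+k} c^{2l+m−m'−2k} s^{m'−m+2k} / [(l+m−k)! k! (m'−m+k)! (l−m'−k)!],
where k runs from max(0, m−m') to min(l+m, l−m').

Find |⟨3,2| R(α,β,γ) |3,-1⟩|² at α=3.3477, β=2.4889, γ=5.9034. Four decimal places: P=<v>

Split into d^3_{2,-1}(β=2.4889) × two z-phases.
c=cos(2.4889/2)=0.320584, s=sin(2.4889/2)=0.947220; N=√[120·1·2·24]=75.894664
k: max(0,(-1)−(2))=0 … min(3+(-1),3−(2))=1
  k=0: (−1)^3·75.8947/(12)·0.3206^3·0.9472^3 = -0.177096
  k=1: (−1)^4·75.8947/(24)·0.3206^1·0.9472^5 = +0.773030
d^3_{2,-1}(2.4889) = -0.177096 +0.773030 = +0.595934
|D^3_{2,-1}|² = |d^3_{2,-1}(β)|² = (+0.595934)² = 0.355137 (the z-rotation phases have unit modulus)

P=0.3551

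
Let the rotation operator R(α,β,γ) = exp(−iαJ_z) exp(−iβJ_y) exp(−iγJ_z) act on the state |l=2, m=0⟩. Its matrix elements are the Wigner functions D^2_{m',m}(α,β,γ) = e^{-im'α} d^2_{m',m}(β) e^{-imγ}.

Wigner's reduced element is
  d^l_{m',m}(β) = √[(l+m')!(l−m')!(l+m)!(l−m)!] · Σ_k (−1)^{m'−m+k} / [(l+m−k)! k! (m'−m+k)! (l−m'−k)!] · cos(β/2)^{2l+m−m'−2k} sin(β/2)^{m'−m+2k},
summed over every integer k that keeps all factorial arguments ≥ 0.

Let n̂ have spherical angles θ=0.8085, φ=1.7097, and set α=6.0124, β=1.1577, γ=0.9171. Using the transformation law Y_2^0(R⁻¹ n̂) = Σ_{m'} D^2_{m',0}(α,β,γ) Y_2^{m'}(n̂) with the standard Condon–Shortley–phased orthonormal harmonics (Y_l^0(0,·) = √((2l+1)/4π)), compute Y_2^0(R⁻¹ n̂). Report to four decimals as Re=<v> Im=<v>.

Need the full column D^2_{m',0} for m'=−2..2 at α=6.0124, β=1.1577, γ=0.9171.
cos(β/2)=0.837092, sin(β/2)=0.547062
d^2_{-2,0}: single k=2 term ⇒ +0.513683;  D = +0.440175-0.264794i
d^2_{-1,0}: k∈[1..2] ⇒ +0.786017 -0.335705 = +0.450312;  D = +0.433903-0.120453i
d^2_{0,0}: k∈[0..2] ⇒ +0.491014 -0.838840 +0.089566 = -0.258260;  D = -0.258260+0.000000i
d^2_{1,0}: k∈[0..1] ⇒ -0.786017 +0.335705 = -0.450312;  D = -0.433903-0.120453i
d^2_{2,0}: single k=0 term ⇒ +0.513683;  D = +0.440175+0.264794i
Y_2^{m'}(θ=0.8085,φ=1.7097) and Σ D·Y over m':
  (+0.4402-0.2648i)·(-0.1943+0.0554i)  (+0.4339-0.1205i)·(-0.0534-0.3821i)  (-0.2583+0.0000i)·(+0.1358+0.0000i)  (-0.4339-0.1205i)·(+0.0534-0.3821i)  (+0.4402+0.2648i)·(-0.1943-0.0554i)
Y_2^0(R⁻¹ n̂) = -0.315222+0.000000i

Re=-0.3152 Im=0.0000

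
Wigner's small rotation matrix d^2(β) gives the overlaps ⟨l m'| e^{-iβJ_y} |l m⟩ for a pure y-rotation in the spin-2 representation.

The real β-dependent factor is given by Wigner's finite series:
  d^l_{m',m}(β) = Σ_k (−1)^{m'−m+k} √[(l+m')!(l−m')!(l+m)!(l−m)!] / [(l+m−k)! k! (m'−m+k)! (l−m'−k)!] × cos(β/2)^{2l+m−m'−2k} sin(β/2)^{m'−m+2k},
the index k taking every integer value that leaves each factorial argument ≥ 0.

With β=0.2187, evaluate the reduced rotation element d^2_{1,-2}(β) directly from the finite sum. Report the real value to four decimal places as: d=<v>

d=-0.0026

d^2_{1,-2}(β=0.2187) via Wigner's sum:
c=cos(0.2187/2)=0.994027, s=sin(0.2187/2)=0.109132; N=√[6·1·1·24]=12.000000
Admissible k: 0..0 (factorial args all ≥0)
  k=0: (−1)^3·12.0000/(6)·0.9940^1·0.1091^3 = -0.002584
d^2_{1,-2}(0.2187) = -0.002584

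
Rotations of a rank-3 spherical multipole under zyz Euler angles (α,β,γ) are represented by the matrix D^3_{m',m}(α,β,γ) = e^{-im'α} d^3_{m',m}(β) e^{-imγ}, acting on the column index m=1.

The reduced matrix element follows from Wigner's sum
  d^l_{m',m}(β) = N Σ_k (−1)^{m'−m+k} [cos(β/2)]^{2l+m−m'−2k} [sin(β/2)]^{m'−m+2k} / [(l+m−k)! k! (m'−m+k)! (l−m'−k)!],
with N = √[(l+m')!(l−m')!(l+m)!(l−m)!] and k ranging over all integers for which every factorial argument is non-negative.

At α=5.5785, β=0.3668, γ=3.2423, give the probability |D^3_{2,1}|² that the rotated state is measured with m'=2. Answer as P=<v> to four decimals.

Split into d^3_{2,1}(β=0.3668) × two z-phases.
c=cos(0.3668/2)=0.983229, s=sin(0.3668/2)=0.182374; N=√[120·1·24·2]=75.894664
k: max(0,(1)−(2))=0 … min(3+(1),3−(2))=1
  k=0: (−1)^1·75.8947/(24)·0.9832^5·0.1824^1 = -0.529951
  k=1: (−1)^2·75.8947/(12)·0.9832^3·0.1824^3 = +0.036465
d^3_{2,1}(0.3668) = -0.529951 +0.036465 = -0.493486
|D^3_{2,1}|² = |d^3_{2,1}(β)|² = (-0.493486)² = 0.243528 (the z-rotation phases have unit modulus)

P=0.2435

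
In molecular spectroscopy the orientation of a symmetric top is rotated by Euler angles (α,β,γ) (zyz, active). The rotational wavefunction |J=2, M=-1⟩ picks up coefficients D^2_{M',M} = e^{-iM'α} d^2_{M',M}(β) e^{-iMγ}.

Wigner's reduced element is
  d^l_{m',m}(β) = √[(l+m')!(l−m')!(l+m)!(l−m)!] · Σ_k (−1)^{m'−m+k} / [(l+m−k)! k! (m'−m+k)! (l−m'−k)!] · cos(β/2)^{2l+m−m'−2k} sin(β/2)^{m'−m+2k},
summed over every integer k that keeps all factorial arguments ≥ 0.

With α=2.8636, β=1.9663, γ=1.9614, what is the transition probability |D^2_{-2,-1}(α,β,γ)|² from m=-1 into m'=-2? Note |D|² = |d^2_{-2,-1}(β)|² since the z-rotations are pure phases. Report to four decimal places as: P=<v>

P=0.0804

Split into d^2_{-2,-1}(β=1.9663) × two z-phases.
With c≡cos(β/2)=0.554404 and s≡sin(β/2)=0.832248, N=[1·24·1·6]^{1/2}=12.000000
The bounds max(0,m−m')=1 and min(l+m,l−m')=1 give 1 term
  k=1: (−1)^0·12.0000/(6)·0.5544^3·0.8322^1 = +0.283636
d^2_{-2,-1}(1.9663) = +0.283636
|D^2_{-2,-1}|² = |d^2_{-2,-1}(β)|² = (+0.283636)² = 0.080449 (the z-rotation phases have unit modulus)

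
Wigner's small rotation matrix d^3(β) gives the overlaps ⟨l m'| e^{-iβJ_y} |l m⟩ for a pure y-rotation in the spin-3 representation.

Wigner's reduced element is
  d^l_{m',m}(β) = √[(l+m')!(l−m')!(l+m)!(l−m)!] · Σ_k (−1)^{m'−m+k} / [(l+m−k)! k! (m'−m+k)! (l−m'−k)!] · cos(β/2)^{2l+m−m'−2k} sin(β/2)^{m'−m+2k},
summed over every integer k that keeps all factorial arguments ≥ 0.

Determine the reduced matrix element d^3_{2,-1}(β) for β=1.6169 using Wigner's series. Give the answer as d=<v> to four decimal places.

d=-0.3560

d^3_{2,-1}(β=1.6169) via Wigner's sum:
c=cos(1.6169/2)=0.690620, s=sin(1.6169/2)=0.723218; N=√[120·1·2·24]=75.894664
The bounds max(0,m−m')=0 and min(l+m,l−m')=1 give 2 terms
  k=0: (−1)^3·75.8947/(12)·0.6906^3·0.7232^3 = -0.788052
  k=1: (−1)^4·75.8947/(24)·0.6906^1·0.7232^5 = +0.432100
d^3_{2,-1}(1.6169) = -0.788052 +0.432100 = -0.355952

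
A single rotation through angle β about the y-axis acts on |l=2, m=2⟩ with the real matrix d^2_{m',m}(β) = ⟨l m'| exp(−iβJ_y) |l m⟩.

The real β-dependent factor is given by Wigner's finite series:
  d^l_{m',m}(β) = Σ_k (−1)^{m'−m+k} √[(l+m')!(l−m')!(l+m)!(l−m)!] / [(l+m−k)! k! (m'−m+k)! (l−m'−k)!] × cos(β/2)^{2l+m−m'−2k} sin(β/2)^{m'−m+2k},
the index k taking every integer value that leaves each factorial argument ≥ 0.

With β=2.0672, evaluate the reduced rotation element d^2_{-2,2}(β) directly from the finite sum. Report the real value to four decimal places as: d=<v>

d^2_{-2,2}(β=2.0672) via Wigner's sum:
With c≡cos(β/2)=0.511729 and s≡sin(β/2)=0.859147, N=[1·24·24·1]^{1/2}=24.000000
Admissible k: 4..4 (factorial args all ≥0)
  k=4: (−1)^0·24.0000/(24)·0.5117^0·0.8591^4 = +0.544841
d^2_{-2,2}(2.0672) = +0.544841

d=0.5448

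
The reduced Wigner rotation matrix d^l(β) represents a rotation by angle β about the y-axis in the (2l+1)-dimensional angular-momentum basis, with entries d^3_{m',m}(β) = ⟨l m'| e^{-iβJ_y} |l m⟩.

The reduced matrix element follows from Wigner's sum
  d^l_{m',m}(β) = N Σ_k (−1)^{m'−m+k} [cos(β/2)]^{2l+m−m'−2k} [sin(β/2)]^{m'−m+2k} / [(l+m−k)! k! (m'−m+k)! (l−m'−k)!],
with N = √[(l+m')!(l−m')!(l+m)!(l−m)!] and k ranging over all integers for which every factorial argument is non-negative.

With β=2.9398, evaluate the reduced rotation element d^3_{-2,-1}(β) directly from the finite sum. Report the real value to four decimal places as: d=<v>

d^3_{-2,-1}(β=2.9398) via Wigner's sum:
c=cos(2.9398/2)=0.100725, s=sin(2.9398/2)=0.994914; N=√[1·120·2·24]=75.894664
k: max(0,(-1)−(-2))=1 … min(3+(-1),3−(-2))=2
  k=1: (−1)^0·75.8947/(24)·0.1007^5·0.9949^1 = +0.000033
  k=2: (−1)^1·75.8947/(12)·0.1007^3·0.9949^3 = -0.006365
d^3_{-2,-1}(2.9398) = +0.000033 -0.006365 = -0.006332

d=-0.0063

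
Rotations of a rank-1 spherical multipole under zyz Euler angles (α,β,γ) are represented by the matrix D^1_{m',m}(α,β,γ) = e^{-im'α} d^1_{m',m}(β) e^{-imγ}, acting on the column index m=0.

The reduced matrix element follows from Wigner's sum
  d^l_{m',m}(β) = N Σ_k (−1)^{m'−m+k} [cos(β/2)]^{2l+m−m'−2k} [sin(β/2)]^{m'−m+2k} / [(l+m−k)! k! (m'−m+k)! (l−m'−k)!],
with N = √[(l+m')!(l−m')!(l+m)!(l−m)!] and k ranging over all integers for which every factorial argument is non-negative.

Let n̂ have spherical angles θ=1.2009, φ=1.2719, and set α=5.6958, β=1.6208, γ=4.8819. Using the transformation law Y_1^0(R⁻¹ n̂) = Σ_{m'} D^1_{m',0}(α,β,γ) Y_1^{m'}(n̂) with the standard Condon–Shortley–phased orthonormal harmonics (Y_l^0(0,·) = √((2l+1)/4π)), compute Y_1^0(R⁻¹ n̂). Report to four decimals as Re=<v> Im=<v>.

Re=-0.1383 Im=0.0000

Need the full column D^1_{m',0} for m'=−1..1 at α=5.6958, β=1.6208, γ=4.8819.
cos(β/2)=0.689209, sin(β/2)=0.724563
d^1_{-1,0}: single k=1 term ⇒ +0.706223;  D = +0.587855-0.391379i
d^1_{0,0}: k∈[0..1] ⇒ +0.475009 -0.524991 = -0.049983;  D = -0.049983+0.000000i
d^1_{1,0}: single k=0 term ⇒ -0.706223;  D = -0.587855-0.391379i
Y_1^{m'}(θ=1.2009,φ=1.2719) and Σ D·Y over m':
  (+0.5879-0.3914i)·(+0.0949-0.3078i)  (-0.0500+0.0000i)·(+0.1766+0.0000i)  (-0.5879-0.3914i)·(-0.0949-0.3078i)
Y_1^0(R⁻¹ n̂) = -0.138274+0.000000i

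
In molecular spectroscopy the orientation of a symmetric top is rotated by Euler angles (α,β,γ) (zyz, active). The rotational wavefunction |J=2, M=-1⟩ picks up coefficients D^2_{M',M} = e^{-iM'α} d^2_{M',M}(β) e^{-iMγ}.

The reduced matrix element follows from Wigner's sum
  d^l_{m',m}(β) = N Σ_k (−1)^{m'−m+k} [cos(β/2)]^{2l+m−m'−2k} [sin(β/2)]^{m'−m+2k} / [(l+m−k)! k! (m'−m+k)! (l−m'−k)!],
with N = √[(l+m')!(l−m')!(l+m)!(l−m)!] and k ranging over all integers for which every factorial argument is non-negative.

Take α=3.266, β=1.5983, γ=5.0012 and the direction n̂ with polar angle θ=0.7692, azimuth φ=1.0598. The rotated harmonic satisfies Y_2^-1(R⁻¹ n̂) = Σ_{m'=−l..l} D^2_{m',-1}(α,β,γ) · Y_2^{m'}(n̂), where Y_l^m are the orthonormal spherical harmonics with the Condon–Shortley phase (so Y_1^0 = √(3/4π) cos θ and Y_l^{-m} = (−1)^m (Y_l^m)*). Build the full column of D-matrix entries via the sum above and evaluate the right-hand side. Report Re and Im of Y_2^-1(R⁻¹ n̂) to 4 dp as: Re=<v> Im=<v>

Need the full column D^2_{m',-1} for m'=−2..2 at α=3.266, β=1.5983, γ=5.0012.
cos(β/2)=0.697316, sin(β/2)=0.716764
d^2_{-2,-1}: single k=1 term ⇒ +0.486066;  D = +0.248913-0.417495i
d^2_{-1,-1}: k∈[0..1] ⇒ +0.236439 -0.749433 = -0.512994;  D = +0.205997-0.469817i
d^2_{0,-1}: k∈[0..1] ⇒ -0.595307 +0.628975 = +0.033668;  D = +0.009589-0.032274i
d^2_{1,-1}: k∈[0..1] ⇒ +0.749433 -0.263939 = +0.485494;  D = -0.079458+0.478947i
d^2_{2,-1}: single k=0 term ⇒ -0.513556;  D = -0.020535+0.513145i
Y_2^{m'}(θ=0.7692,φ=1.0598) and Σ D·Y over m':
  (+0.2489-0.4175i)·(-0.0975-0.1594i)  (+0.2060-0.4698i)·(+0.1888-0.3368i)  (+0.0096-0.0323i)·(+0.1730+0.0000i)  (-0.0795+0.4789i)·(-0.1888-0.3368i)  (-0.0205+0.5131i)·(-0.0975+0.1594i)
Y_2^-1(R⁻¹ n̂) = -0.112014-0.279615i

Re=-0.1120 Im=-0.2796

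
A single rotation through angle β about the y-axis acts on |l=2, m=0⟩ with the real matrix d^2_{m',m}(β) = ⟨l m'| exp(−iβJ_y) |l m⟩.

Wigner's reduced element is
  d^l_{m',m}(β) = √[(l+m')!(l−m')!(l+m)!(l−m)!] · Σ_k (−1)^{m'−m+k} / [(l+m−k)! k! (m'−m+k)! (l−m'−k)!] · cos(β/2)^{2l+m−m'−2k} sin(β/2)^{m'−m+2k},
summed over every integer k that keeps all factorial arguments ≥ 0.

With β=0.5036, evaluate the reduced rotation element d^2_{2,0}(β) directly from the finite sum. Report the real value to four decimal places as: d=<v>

d=0.1426

d^2_{2,0}(β=0.5036) via Wigner's sum:
Half-angle: c=0.968466, s=0.249148. N=√(24·1·2·2)=9.797959
k: max(0,(0)−(2))=0 … min(2+(0),2−(2))=0
  k=0: (−1)^2·9.7980/(4)·0.9685^2·0.2491^2 = +0.142612
d^2_{2,0}(0.5036) = +0.142612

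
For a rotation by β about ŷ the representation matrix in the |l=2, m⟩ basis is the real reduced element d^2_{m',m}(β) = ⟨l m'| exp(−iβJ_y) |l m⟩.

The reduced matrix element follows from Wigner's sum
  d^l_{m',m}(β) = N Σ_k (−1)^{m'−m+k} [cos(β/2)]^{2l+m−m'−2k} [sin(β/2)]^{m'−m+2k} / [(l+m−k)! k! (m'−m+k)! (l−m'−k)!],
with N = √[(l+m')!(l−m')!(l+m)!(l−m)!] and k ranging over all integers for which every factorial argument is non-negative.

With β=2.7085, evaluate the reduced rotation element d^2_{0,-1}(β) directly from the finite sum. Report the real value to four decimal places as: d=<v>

d=0.4665

d^2_{0,-1}(β=2.7085) via Wigner's sum:
Half-angle: c=0.214858, s=0.976645. N=√(2·2·1·6)=4.898979
Admissible k: 0..1 (factorial args all ≥0)
  k=0: (−1)^1·4.8990/(2)·0.2149^3·0.9766^1 = -0.023728
  k=1: (−1)^2·4.8990/(2)·0.2149^1·0.9766^3 = +0.490273
d^2_{0,-1}(2.7085) = -0.023728 +0.490273 = +0.466544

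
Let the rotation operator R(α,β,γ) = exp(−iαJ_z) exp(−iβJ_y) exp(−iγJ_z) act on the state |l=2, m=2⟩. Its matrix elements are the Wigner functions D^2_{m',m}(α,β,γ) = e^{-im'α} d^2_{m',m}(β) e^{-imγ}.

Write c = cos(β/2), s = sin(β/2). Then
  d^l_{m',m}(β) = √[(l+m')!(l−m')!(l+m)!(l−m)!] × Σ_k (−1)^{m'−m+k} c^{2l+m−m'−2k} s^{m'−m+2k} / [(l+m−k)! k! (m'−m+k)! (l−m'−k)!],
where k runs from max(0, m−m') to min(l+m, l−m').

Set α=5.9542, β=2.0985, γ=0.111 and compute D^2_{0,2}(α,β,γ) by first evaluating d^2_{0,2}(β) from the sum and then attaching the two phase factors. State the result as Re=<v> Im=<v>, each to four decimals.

Re=0.4459 Im=-0.1006

Split into d^2_{0,2}(β=2.0985) × two z-phases.
c=cos(2.0985/2)=0.498221, s=sin(2.0985/2)=0.867050; N=√[2·2·24·1]=9.797959
k∈{2} keeps every argument non-negative
  k=2: (−1)^0·9.7980/(4)·0.4982^2·0.8670^2 = +0.457097
d^2_{0,2}(2.0985) = +0.457097
Attach z-rotation phases: D = e^{-i(0)(5.9542)}·(+0.457097)·e^{-i(2)(0.111)} = +0.445880-0.100644i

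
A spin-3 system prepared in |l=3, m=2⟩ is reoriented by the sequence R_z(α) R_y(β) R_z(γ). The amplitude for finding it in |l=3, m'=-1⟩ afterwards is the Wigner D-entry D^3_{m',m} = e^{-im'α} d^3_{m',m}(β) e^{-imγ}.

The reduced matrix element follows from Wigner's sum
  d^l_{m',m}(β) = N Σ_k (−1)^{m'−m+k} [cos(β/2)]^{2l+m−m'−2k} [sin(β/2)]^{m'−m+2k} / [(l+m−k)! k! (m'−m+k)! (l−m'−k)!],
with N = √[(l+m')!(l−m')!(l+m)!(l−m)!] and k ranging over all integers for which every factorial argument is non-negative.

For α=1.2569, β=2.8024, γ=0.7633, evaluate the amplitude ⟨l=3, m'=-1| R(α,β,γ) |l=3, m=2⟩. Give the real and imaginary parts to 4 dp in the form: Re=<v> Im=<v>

First d^3_{-1,2}(β=2.8024), then the phase factors e^{-i(-1)α} and e^{-i(2)γ}:
c=cos(2.8024/2)=0.168784, s=sin(2.8024/2)=0.985653; N=√[2·24·120·1]=75.894664
Admissible k: 3..4 (factorial args all ≥0)
  k=3: (−1)^0·75.8947/(12)·0.1688^3·0.9857^3 = +0.029121
  k=4: (−1)^1·75.8947/(24)·0.1688^1·0.9857^5 = -0.496538
d^3_{-1,2}(2.8024) = +0.029121 -0.496538 = -0.467418
Attach z-rotation phases: D = e^{-i(-1)(1.2569)}·(-0.467418)·e^{-i(2)(0.7633)} = -0.450521+0.124540i

Re=-0.4505 Im=0.1245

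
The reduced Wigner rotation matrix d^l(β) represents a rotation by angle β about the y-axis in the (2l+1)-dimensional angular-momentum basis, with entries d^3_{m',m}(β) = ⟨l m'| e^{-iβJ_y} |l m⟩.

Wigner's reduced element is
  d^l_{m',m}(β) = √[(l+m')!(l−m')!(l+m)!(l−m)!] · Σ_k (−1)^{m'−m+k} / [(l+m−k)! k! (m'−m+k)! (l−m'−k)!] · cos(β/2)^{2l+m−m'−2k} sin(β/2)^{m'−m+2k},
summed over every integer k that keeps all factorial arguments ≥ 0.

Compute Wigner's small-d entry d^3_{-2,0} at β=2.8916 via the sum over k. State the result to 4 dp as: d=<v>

d=-0.0812

d^3_{-2,0}(β=2.8916) via Wigner's sum:
c=cos(2.8916/2)=0.124671, s=sin(2.8916/2)=0.992198; N=√[1·120·6·6]=65.726707
Admissible k: 2..3 (factorial args all ≥0)
  k=2: (−1)^0·65.7267/(12)·0.1247^4·0.9922^2 = +0.001303
  k=3: (−1)^1·65.7267/(12)·0.1247^2·0.9922^4 = -0.082506
d^3_{-2,0}(2.8916) = +0.001303 -0.082506 = -0.081203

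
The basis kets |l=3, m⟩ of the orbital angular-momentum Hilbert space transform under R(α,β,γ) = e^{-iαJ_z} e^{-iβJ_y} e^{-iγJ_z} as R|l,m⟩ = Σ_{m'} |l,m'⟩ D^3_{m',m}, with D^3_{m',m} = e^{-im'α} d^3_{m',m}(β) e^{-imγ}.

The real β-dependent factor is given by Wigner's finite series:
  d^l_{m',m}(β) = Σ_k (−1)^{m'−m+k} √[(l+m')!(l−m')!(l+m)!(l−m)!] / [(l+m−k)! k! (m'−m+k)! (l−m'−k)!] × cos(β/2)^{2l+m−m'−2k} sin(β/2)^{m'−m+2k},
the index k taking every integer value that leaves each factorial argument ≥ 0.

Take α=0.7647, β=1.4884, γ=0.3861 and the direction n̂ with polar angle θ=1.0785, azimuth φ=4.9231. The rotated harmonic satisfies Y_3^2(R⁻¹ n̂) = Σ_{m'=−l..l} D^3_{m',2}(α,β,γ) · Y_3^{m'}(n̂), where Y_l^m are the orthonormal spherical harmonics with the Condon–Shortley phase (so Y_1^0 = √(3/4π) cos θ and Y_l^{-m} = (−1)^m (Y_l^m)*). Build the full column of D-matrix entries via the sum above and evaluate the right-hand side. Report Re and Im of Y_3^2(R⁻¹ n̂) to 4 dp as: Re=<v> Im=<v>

Re=-0.1366 Im=-0.3277

Need the full column D^3_{m',2} for m'=−3..3 at α=0.7647, β=1.4884, γ=0.3861.
cos(β/2)=0.735630, sin(β/2)=0.677384
d^3_{-3,2}: single k=5 term ⇒ +0.256985;  D = +0.012561+0.256678i
d^3_{-2,2}: k∈[4..5] ⇒ +0.569675 -0.096607 = +0.473069;  D = +0.343808+0.324946i
d^3_{-1,2}: k∈[3..4] ⇒ +0.782550 -0.331767 = +0.450784;  D = +0.450771-0.003381i
d^3_{0,2}: k∈[2..3] ⇒ +0.735983 -0.624048 = +0.111935;  D = +0.080188-0.078098i
d^3_{1,2}: k∈[1..2] ⇒ +0.461458 -0.782550 = -0.321093;  D = -0.010882+0.320908i
d^3_{2,2}: k∈[0..1] ⇒ +0.158474 -0.671857 = -0.513384;  D = +0.342667+0.382285i
d^3_{3,2}: single k=0 term ⇒ -0.357444;  D = +0.356431+0.026887i
Y_3^{m'}(θ=1.0785,φ=4.9231) and Σ D·Y over m':
  (+0.0126+0.2567i)·(-0.1687-0.2304i)  (+0.3438+0.3249i)·(-0.3423+0.1535i)  (+0.4508-0.0034i)·(+0.0070+0.0326i)  (+0.0802-0.0781i)·(-0.3321+0.0000i)  (-0.0109+0.3209i)·(-0.0070+0.0326i)  (+0.3427+0.3823i)·(-0.3423-0.1535i)  (+0.3564+0.0269i)·(+0.1687-0.2304i)
Y_3^2(R⁻¹ n̂) = -0.136610-0.327678i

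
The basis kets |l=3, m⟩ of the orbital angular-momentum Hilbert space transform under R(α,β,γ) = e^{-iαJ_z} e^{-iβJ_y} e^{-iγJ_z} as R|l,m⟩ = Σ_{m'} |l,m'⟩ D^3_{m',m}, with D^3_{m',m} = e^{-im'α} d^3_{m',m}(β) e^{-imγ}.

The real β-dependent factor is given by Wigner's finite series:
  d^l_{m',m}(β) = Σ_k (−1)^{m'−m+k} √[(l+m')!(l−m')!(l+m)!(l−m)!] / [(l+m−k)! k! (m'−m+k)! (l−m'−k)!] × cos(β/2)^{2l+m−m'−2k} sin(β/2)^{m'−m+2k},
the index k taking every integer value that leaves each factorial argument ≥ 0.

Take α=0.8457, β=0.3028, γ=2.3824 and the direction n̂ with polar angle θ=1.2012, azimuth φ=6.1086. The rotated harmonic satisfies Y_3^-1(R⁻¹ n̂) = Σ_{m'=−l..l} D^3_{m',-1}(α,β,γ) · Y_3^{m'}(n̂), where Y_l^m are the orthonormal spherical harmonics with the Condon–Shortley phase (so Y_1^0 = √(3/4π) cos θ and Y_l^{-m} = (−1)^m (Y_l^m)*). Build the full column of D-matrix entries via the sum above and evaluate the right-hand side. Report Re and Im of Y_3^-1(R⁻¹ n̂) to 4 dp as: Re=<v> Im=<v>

Re=-0.0526 Im=-0.0215

Need the full column D^3_{m',-1} for m'=−3..3 at α=0.8457, β=0.3028, γ=2.3824.
cos(β/2)=0.988561, sin(β/2)=0.150822
d^3_{-3,-1}: single k=2 term ⇒ +0.084138;  D = +0.017302-0.082340i
d^3_{-2,-1}: k∈[1..2] ⇒ +0.450280 -0.020962 = +0.429318;  D = -0.255900-0.344715i
d^3_{-1,-1}: k∈[0..2] ⇒ +0.933298 -0.173794 +0.003034 = +0.762539;  D = -0.759687-0.065883i
d^3_{0,-1}: k∈[0..2] ⇒ -0.493257 +0.034444 -0.000267 = -0.459080;  D = +0.333013-0.316001i
d^3_{1,-1}: k∈[0..2] ⇒ +0.130345 -0.004045 +0.000012 = +0.126312;  D = +0.004306+0.126238i
d^3_{2,-1}: k∈[0..1] ⇒ -0.020962 +0.000244 = -0.020718;  D = -0.015966-0.013204i
d^3_{3,-1}: single k=0 term ⇒ +0.001958;  D = +0.001935-0.000302i
Y_3^{m'}(θ=1.2012,φ=6.1086) and Σ D·Y over m':
  (+0.0173-0.0823i)·(+0.2929+0.1692i)  (-0.2559-0.3447i)·(+0.3016+0.1098i)  (-0.7597-0.0659i)·(-0.1031-0.0182i)  (+0.3330-0.3160i)·(-0.3165+0.0000i)  (+0.0043+0.1262i)·(+0.1031-0.0182i)  (-0.0160-0.0132i)·(+0.3016-0.1098i)  (+0.0019-0.0003i)·(-0.2929+0.1692i)
Y_3^-1(R⁻¹ n̂) = -0.052604-0.021529i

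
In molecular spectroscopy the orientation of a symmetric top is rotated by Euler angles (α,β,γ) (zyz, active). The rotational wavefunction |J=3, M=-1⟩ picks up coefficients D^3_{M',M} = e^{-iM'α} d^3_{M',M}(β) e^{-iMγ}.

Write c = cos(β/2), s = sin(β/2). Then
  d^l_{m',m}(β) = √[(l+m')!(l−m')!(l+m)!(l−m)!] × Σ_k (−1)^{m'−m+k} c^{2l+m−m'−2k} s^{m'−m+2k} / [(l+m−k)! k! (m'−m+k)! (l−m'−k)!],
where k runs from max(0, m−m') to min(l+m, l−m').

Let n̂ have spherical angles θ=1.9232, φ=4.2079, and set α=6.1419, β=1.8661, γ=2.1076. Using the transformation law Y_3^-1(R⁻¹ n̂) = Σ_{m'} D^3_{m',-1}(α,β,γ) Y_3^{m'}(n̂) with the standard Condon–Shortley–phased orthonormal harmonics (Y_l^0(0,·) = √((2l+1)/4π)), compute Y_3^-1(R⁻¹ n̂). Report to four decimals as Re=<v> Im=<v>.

Need the full column D^3_{m',-1} for m'=−3..3 at α=6.1419, β=1.8661, γ=2.1076.
cos(β/2)=0.595386, sin(β/2)=0.803440
d^3_{-3,-1}: single k=2 term ⇒ +0.314157;  D = -0.035408+0.312156i
d^3_{-2,-1}: k∈[1..2] ⇒ +0.190085 -0.692287 = -0.502202;  D = +0.126305-0.486060i
d^3_{-1,-1}: k∈[0..2] ⇒ +0.044544 -0.648921 +0.886261 = +0.281885;  D = -0.108606+0.260123i
d^3_{0,-1}: k∈[0..2] ⇒ -0.208227 +1.137544 -0.690487 = +0.238829;  D = -0.122135+0.205237i
d^3_{1,-1}: k∈[0..2] ⇒ +0.486691 -1.181682 +0.268980 = -0.426012;  D = +0.267240-0.331766i
d^3_{2,-1}: k∈[0..1] ⇒ -0.692287 +0.630326 = -0.061961;  D = +0.045276-0.042300i
d^3_{3,-1}: single k=0 term ⇒ +0.572079;  D = -0.468859+0.327790i
Y_3^{m'}(θ=1.9232,φ=4.2079) and Σ D·Y over m':
  (-0.0354+0.3122i)·(+0.3444-0.0198i)  (+0.1263-0.4861i)·(+0.1655+0.2630i)  (-0.1086+0.2601i)·(+0.0593-0.1074i)  (-0.1221+0.2052i)·(+0.3097+0.0000i)  (+0.2672-0.3318i)·(-0.0593-0.1074i)  (+0.0453-0.0423i)·(+0.1655-0.2630i)  (-0.4689+0.3278i)·(-0.3444-0.0198i)
Y_3^-1(R⁻¹ n̂) = +0.239210+0.020047i

Re=0.2392 Im=0.0200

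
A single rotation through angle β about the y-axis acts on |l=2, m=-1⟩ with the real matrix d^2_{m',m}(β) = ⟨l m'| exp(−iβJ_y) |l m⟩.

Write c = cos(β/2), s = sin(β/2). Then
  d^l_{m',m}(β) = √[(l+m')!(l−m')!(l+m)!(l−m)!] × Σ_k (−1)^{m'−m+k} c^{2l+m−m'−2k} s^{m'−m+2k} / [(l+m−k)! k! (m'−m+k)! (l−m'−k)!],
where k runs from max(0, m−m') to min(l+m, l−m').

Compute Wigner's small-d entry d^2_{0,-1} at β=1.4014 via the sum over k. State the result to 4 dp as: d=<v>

d=-0.2035

d^2_{0,-1}(β=1.4014) via Wigner's sum:
With c≡cos(β/2)=0.764391 and s≡sin(β/2)=0.644753, N=[2·2·1·6]^{1/2}=4.898979
k: max(0,(-1)−(0))=0 … min(2+(-1),2−(0))=1
  k=0: (−1)^1·4.8990/(2)·0.7644^3·0.6448^1 = -0.705368
  k=1: (−1)^2·4.8990/(2)·0.7644^1·0.6448^3 = +0.501847
d^2_{0,-1}(1.4014) = -0.705368 +0.501847 = -0.203521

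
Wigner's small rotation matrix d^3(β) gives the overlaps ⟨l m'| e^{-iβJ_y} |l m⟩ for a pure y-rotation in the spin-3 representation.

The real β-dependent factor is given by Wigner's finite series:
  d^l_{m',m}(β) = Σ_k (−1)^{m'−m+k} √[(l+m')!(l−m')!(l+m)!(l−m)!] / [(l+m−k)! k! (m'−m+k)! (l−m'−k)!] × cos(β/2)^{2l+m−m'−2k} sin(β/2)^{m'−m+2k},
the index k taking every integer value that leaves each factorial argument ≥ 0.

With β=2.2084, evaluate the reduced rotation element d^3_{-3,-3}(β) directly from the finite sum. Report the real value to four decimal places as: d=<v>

d^3_{-3,-3}(β=2.2084) via Wigner's sum:
c=cos(2.2084/2)=0.449849, s=sin(2.2084/2)=0.893105; N=√[1·720·1·720]=720.000000
Admissible k: 0..0 (factorial args all ≥0)
  k=0: (−1)^0·720.0000/(720)·0.4498^6·0.8931^0 = +0.008287
d^3_{-3,-3}(2.2084) = +0.008287

d=0.0083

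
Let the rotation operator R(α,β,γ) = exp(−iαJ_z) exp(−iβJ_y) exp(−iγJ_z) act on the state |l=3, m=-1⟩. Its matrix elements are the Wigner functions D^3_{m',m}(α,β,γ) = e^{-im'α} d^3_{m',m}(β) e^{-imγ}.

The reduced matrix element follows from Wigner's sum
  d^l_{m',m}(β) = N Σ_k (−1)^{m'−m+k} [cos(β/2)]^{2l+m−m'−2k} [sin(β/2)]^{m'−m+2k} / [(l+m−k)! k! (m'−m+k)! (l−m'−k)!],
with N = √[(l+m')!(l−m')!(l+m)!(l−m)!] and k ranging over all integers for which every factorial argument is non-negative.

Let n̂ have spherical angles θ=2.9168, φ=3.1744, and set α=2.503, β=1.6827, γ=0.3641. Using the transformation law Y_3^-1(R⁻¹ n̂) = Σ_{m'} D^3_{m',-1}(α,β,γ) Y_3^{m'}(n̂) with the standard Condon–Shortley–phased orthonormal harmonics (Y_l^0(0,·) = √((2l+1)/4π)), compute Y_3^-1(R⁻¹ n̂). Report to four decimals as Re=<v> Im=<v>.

Re=-0.1820 Im=-0.0405

Need the full column D^3_{m',-1} for m'=−3..3 at α=2.503, β=1.6827, γ=0.3641.
cos(β/2)=0.666457, sin(β/2)=0.745544
d^3_{-3,-1}: single k=2 term ⇒ +0.424698;  D = -0.008119+0.424620i
d^3_{-2,-1}: k∈[1..2] ⇒ +0.309980 -0.775828 = -0.465848;  D = -0.284776+0.368669i
d^3_{-1,-1}: k∈[0..2] ⇒ +0.087626 -0.877252 +0.823356 = +0.033729;  D = -0.032467+0.009143i
d^3_{0,-1}: k∈[0..2] ⇒ -0.339566 +1.274815 -0.531775 = +0.403474;  D = +0.377024+0.143681i
d^3_{1,-1}: k∈[0..2] ⇒ +0.657939 -1.097807 +0.171727 = -0.268142;  D = +0.144269+0.226023i
d^3_{2,-1}: k∈[0..1] ⇒ -0.775828 +0.485442 = -0.290386;  D = +0.020452-0.289665i
d^3_{3,-1}: single k=0 term ⇒ +0.531474;  D = +0.346062-0.403367i
Y_3^{m'}(θ=2.9168,φ=3.1744) and Σ D·Y over m':
  (-0.0081+0.4246i)·(-0.0046+0.0005i)  (-0.2848+0.3687i)·(-0.0494+0.0032i)  (-0.0325+0.0091i)·(-0.2701+0.0089i)  (+0.3770+0.1437i)·(-0.6372+0.0000i)  (+0.1443+0.2260i)·(+0.2701+0.0089i)  (+0.0205-0.2897i)·(-0.0494-0.0032i)  (+0.3461-0.4034i)·(+0.0046+0.0005i)
Y_3^-1(R⁻¹ n̂) = -0.182047-0.040527i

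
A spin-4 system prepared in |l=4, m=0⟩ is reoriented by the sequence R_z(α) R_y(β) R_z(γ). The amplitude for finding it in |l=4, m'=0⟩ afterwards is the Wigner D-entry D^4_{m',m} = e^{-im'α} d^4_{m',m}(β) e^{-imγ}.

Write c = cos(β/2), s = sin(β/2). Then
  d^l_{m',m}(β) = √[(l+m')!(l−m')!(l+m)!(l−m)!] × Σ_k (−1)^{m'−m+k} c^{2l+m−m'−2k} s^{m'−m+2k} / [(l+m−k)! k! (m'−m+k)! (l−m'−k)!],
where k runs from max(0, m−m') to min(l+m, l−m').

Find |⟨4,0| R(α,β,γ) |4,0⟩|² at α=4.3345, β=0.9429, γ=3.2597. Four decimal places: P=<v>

P=0.1585

First d^4_{0,0}(β=0.9429), then the phase factors e^{-i(0)α} and e^{-i(0)γ}:
Half-angle: c=0.890911, s=0.454179. N=√(24·24·24·24)=576.000000
k: max(0,(0)−(0))=0 … min(4+(0),4−(0))=4
  k=0: (−1)^0·576.0000/(576)·0.8909^8·0.4542^0 = +0.396893
  k=1: (−1)^1·576.0000/(36)·0.8909^6·0.4542^2 = -1.650358
  k=2: (−1)^2·576.0000/(16)·0.8909^4·0.4542^4 = +0.965041
  k=3: (−1)^3·576.0000/(36)·0.8909^2·0.4542^6 = -0.111467
  k=4: (−1)^4·576.0000/(576)·0.8909^0·0.4542^8 = +0.001811
d^4_{0,0}(0.9429) = +0.396893 -1.650358 +0.965041 -0.111467 +0.001811 = -0.398081
|D^4_{0,0}|² = |d^4_{0,0}(β)|² = (-0.398081)² = 0.158469 (the z-rotation phases have unit modulus)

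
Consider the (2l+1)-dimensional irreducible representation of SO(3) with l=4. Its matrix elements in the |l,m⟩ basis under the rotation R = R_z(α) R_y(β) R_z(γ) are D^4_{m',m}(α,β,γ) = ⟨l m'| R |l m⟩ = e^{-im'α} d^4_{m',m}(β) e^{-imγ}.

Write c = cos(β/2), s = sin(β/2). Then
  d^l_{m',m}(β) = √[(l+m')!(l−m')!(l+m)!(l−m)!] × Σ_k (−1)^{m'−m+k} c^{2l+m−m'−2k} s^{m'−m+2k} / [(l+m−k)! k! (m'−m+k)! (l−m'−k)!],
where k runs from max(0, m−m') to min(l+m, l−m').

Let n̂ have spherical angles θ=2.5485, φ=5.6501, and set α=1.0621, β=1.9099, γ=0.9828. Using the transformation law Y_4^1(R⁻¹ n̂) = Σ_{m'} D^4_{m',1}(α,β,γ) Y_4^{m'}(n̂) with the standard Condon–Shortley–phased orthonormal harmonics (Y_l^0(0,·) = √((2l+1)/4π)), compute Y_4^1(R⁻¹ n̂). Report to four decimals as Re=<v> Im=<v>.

Need the full column D^4_{m',1} for m'=−4..4 at α=1.0621, β=1.9099, γ=0.9828.
cos(β/2)=0.577650, sin(β/2)=0.816285
d^4_{-4,1}: single k=5 term ⇒ +0.522752;  D = -0.518738-0.064659i
d^4_{-3,1}: k∈[4..5] ⇒ +0.653949 -0.783519 = -0.129570;  D = +0.076618-0.104490i
d^4_{-2,1}: k∈[3..5] ⇒ +0.494723 -1.481864 +0.591824 = -0.395316;  D = -0.164579-0.359428i
d^4_{-1,1}: k∈[2..5] ⇒ +0.247554 -1.483017 +1.480712 -0.197121 = +0.048128;  D = +0.047977+0.003813i
d^4_{0,1}: k∈[1..4] ⇒ +0.078344 -0.938672 +1.874426 -0.623838 = +0.390261;  D = +0.216476-0.324718i
d^4_{1,1}: k∈[0..3] ⇒ +0.012397 -0.371331 +1.483017 -0.987141 = +0.136941;  D = -0.062519-0.121837i
d^4_{2,1}: k∈[0..2] ⇒ -0.074324 +0.742085 -0.987909 = -0.320148;  D = +0.319957+0.011073i
d^4_{3,1}: k∈[0..1] ⇒ +0.196490 -0.653949 = -0.457459;  D = +0.236485-0.391591i
d^4_{4,1}: single k=0 term ⇒ -0.261783;  D = -0.129805-0.227335i
Y_4^{m'}(θ=2.5485,φ=5.6501) and Σ D·Y over m':
  (-0.5187-0.0647i)·(-0.0354+0.0247i)  (+0.0766-0.1045i)·(+0.0585-0.1715i)  (-0.1646-0.3594i)·(+0.1195+0.3802i)  (+0.0480+0.0038i)·(-0.3205-0.2352i)  (+0.2165-0.3247i)·(-0.1143+0.0000i)  (-0.0625-0.1218i)·(+0.3205-0.2352i)  (+0.3200+0.0111i)·(+0.1195-0.3802i)  (+0.2365-0.3916i)·(-0.0585-0.1715i)  (-0.1298-0.2273i)·(-0.0354-0.0247i)
Y_4^1(R⁻¹ n̂) = -0.003991-0.261776i

Re=-0.0040 Im=-0.2618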